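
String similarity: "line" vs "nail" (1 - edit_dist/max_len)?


Word 1: "line" (length 4)
Word 2: "nail" (length 4)
One optimal edit sequence:
  1. substitute 'l' -> 'n'  (+1)
  2. substitute 'i' -> 'a'  (+1)
  3. substitute 'n' -> 'i'  (+1)
  4. substitute 'e' -> 'l'  (+1)
Edit distance = 4
Max length = max(4, 4) = 4
Similarity = 1 - 4/4
= 0.0000


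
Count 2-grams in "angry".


Word: "angry" (length 5)
Number of 2-grams = length - 2 + 1 = 5 - 2 + 1
= 4


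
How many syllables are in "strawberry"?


Word: "strawberry"
Syllable breakdown: straw · ber · ry
Counting: 3 parts
= 3 syllables


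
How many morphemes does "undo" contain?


Word: "undo"
Morphemes: un- / do
Each morpheme carries meaning
= 2 morphemes


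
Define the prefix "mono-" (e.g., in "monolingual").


Prefix: mono-
Example: monolingual = mono- + lingual
Meaning = one


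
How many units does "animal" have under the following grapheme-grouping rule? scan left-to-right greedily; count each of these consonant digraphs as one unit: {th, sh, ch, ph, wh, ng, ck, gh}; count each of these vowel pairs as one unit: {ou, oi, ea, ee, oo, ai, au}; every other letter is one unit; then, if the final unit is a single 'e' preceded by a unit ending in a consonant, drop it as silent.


Word: "animal" (6 letters)
Left-to-right scan:
  1. 'a' (letter)
  2. 'n' (letter)
  3. 'i' (letter)
  4. 'm' (letter)
  5. 'a' (letter)
  6. 'l' (letter)
Units from scan: 6
Sound units = 6 units


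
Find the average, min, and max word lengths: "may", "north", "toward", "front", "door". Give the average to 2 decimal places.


Lengths: "may"=3, "north"=5, "toward"=6, "front"=5, "door"=4
Sum = 23, Count = 5
Average = 23/5 = 4.60
= avg=4.60, min=3, max=6


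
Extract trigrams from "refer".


Word: "refer" (length 5)
Number of trigrams = 5 - 3 + 1 = 3
  Position 0: "ref"
  Position 1: "efe"
  Position 2: "fer"
Trigrams = "ref", "efe", "fer"


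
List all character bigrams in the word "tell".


Word: "tell" (length 4)
Number of bigrams = 4 - 2 + 1 = 3
  Position 0: "te"
  Position 1: "el"
  Position 2: "ll"
Bigrams = "te", "el", "ll"


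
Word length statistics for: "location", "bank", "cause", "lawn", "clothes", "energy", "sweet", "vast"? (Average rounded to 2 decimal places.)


Lengths: "location"=8, "bank"=4, "cause"=5, "lawn"=4, "clothes"=7, "energy"=6, "sweet"=5, "vast"=4
Sum = 43, Count = 8
Average = 43/8 = 5.38
= avg=5.38, min=4, max=8


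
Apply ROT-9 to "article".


Word: "article"
Shift: 9
Each letter → (letter + shift) mod 26:
  'a' (0) + 9 = 9 → 'j'
  'r' (17) + 9 = 0 → 'a'
  't' (19) + 9 = 2 → 'c'
  'i' (8) + 9 = 17 → 'r'
  'c' (2) + 9 = 11 → 'l'
  'l' (11) + 9 = 20 → 'u'
  'e' (4) + 9 = 13 → 'n'
Result = "jacrlun"


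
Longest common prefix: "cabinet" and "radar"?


Word 1: "cabinet"
Word 2: "radar"
Comparing from start:
  Pos 0: 'c' != 'r' (stop)
LCP = "" (length 0)


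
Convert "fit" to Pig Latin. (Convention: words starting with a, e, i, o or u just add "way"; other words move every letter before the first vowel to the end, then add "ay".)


Word: "fit"
Starts with consonant(s) → move to end, add 'ay'
Consonant cluster: "f"
Pig Latin = "itfay"


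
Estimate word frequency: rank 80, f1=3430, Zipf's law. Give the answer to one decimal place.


Zipf's law: f(r) = f(1) / r
f(1) = 3430
f(80) = 3430 / 80
= 42.9 occurrences


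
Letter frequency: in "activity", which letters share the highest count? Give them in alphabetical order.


Word: "activity"
Letter counts:
  'a': 1
  'c': 1
  'i': 2
  't': 2
  'v': 1
  'y': 1
Maximum count = 2
Most frequent = 'i', 't' (2 times each)


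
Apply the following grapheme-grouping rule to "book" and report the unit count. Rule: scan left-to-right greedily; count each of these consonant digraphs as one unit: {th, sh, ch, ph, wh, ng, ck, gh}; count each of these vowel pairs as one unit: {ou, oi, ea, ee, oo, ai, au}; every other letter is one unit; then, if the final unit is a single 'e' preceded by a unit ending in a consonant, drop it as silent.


Word: "book" (4 letters)
Left-to-right scan:
  1. 'b' (letter)
  2. 'oo' (vowel-pair)
  3. 'k' (letter)
Units from scan: 3
Sound units = 3 units


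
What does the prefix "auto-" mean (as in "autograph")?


Prefix: auto-
As in: autograph -> auto- + graph
Meaning = self


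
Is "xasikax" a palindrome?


Word: "xasikax"
Reversed: "xakisax"
Forward == Backward? xasikax != xakisax
Palindrome = No


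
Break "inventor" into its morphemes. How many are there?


Word: "inventor"
Morphemes: invent + -or
Each morpheme carries meaning
= 2 morphemes


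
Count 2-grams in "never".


Word: "never" (length 5)
Number of 2-grams = length - 2 + 1 = 5 - 2 + 1
= 4


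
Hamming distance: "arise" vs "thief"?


Comparing character by character (same length = 5):
  Pos 0: 'a' vs 't' !=
  Pos 1: 'r' vs 'h' !=
  Pos 2: 'i' vs 'i' =
  Pos 3: 's' vs 'e' !=
  Pos 4: 'e' vs 'f' !=
Hamming distance = 4


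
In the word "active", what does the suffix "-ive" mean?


Suffix: -ive
Example: active = act + -ive
Meaning = tending to


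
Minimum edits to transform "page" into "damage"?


Word 1: "page" (length 4)
Word 2: "damage" (length 6)
One optimal edit sequence (insert/delete/substitute each cost 1):
  1. insert 'd'  (+1)
  2. insert 'a'  (+1)
  3. substitute 'p' -> 'm'  (+1)
  4. keep 'a'
  5. keep 'g'
  6. keep 'e'
Total edit operations: 3
Edit distance = 3


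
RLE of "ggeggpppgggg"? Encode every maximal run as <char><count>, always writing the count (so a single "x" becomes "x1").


String: "ggeggpppgggg"
Scanning for consecutive runs:
  'g' x 2
  'e' x 1
  'g' x 2
  'p' x 3
  'g' x 4
RLE = "g2e1g2p3g4"


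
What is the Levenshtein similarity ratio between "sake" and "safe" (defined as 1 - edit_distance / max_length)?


Word 1: "sake" (length 4)
Word 2: "safe" (length 4)
One optimal edit sequence:
  1. keep 's'
  2. keep 'a'
  3. substitute 'k' -> 'f'  (+1)
  4. keep 'e'
Edit distance = 1
Max length = max(4, 4) = 4
Similarity = 1 - 1/4
= 0.7500


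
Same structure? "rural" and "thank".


Pattern of "rural": [0, 1, 0, 2, 3]
Pattern of "thank": [0, 1, 2, 3, 4]
Patterns do not match
Same pattern = No


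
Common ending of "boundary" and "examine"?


Word 1: "boundary"
Word 2: "examine"
Comparing from end:
  Pos -1: 'y' != 'e' (stop)
LCS = "" (length 0)


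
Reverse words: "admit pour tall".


Original: "admit pour tall"
Words (1..n): admit | pour | tall
Reversed (n..1): tall | pour | admit
Result = "tall pour admit"


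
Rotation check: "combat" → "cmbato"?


Word: "combat", Candidate: "cmbato"
Method: check if candidate is substring of word+word
"combatcombat" contains "cmbato"? No
Is rotation = No


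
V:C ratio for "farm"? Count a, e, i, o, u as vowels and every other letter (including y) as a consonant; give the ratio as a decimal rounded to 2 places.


Word: "farm"
Vowels (a,e,i,o,u): 1
Consonants: 3
Ratio = 1/3
= 0.33


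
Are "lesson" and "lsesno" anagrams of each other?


Word 1: "lesson" → sorted: elnoss
Word 2: "lsesno" → sorted: elnoss
Same letters? elnoss == elnoss
Anagram = Yes


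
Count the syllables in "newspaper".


Word: "newspaper"
Syllable breakdown: news-pa-per
Counting: 3 parts
= 3 syllables


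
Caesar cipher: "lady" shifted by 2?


Word: "lady"
Shift: 2
Each letter → (letter + shift) mod 26:
  'l' (11) + 2 = 13 → 'n'
  'a' (0) + 2 = 2 → 'c'
  'd' (3) + 2 = 5 → 'f'
  'y' (24) + 2 = 0 → 'a'
Result = "ncfa"


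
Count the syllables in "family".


Word: "family"
Syllable breakdown: fam-i-ly
Counting: 3 parts
= 3 syllables


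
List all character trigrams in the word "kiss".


Word: "kiss" (length 4)
Number of trigrams = 4 - 3 + 1 = 2
  Position 0: "kis"
  Position 1: "iss"
Trigrams = "kis", "iss"


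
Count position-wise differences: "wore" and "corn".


Comparing character by character (same length = 4):
  Pos 0: 'w' vs 'c' !=
  Pos 1: 'o' vs 'o' =
  Pos 2: 'r' vs 'r' =
  Pos 3: 'e' vs 'n' !=
Hamming distance = 2


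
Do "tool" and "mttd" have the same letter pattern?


Pattern of "tool": [0, 1, 1, 2]
Pattern of "mttd": [0, 1, 1, 2]
Patterns match
Same pattern = Yes


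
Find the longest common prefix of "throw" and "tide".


Word 1: "throw"
Word 2: "tide"
Comparing from start:
  Pos 0: 't' == 't'
  Pos 1: 'h' != 'i' (stop)
LCP = "t" (length 1)


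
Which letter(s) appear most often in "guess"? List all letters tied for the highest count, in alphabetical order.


Word: "guess"
Letter counts:
  'e': 1
  'g': 1
  's': 2
  'u': 1
Maximum count = 2
Most frequent = 's' (2 times each)


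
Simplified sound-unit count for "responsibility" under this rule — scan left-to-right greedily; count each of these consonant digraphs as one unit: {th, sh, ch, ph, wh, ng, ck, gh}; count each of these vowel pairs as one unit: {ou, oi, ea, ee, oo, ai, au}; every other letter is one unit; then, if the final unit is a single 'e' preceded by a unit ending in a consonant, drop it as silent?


Word: "responsibility" (14 letters)
Left-to-right scan:
  (1) 'r' (letter)
  (2) 'e' (letter)
  (3) 's' (letter)
  (4) 'p' (letter)
  (5) 'o' (letter)
  (6) 'n' (letter)
  (7) 's' (letter)
  (8) 'i' (letter)
  (9) 'b' (letter)
  (10) 'i' (letter)
  (11) 'l' (letter)
  (12) 'i' (letter)
  (13) 't' (letter)
  (14) 'y' (letter)
Units from scan: 14
Sound units = 14 units


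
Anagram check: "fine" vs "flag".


Word 1: "fine" → sorted: efin
Word 2: "flag" → sorted: afgl
Same letters? efin != afgl
Anagram = No


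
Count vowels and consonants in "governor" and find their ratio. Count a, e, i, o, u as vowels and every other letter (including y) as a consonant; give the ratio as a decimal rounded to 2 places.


Word: "governor"
Vowels (a,e,i,o,u): 3
Consonants: 5
Ratio = 3/5
= 0.60


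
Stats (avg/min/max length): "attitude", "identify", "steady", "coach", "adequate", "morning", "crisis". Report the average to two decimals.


Lengths: "attitude"=8, "identify"=8, "steady"=6, "coach"=5, "adequate"=8, "morning"=7, "crisis"=6
Sum = 48, Count = 7
Average = 48/7 = 6.86
= avg=6.86, min=5, max=8


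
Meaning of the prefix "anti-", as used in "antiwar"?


Prefix: anti-
Example: antiwar (anti- + war)
Meaning = against


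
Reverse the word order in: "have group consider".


Original: "have group consider"
Words (1..n): have | group | consider
Reversed (n..1): consider | group | have
Result = "consider group have"


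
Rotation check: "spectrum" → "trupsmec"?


Word: "spectrum", Candidate: "trupsmec"
Method: check if candidate is substring of word+word
"spectrumspectrum" contains "trupsmec"? No
Is rotation = No


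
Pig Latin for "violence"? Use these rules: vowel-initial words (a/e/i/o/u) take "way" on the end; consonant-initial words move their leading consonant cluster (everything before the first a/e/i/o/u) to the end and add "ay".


Word: "violence"
Starts with consonant(s) → move to end, add 'ay'
Consonant cluster: "v"
Pig Latin = "iolencevay"


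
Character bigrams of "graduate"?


Word: "graduate" (length 8)
Number of bigrams = 8 - 2 + 1 = 7
  Position 0: "gr"
  Position 1: "ra"
  Position 2: "ad"
  Position 3: "du"
  Position 4: "ua"
  Position 5: "at"
  Position 6: "te"
Bigrams = "gr", "ra", "ad", "du", "ua", "at", "te"


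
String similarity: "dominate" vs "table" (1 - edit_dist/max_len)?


Word 1: "dominate" (length 8)
Word 2: "table" (length 5)
One optimal edit sequence:
  1. delete 'd'  (+1)
  2. delete 'o'  (+1)
  3. delete 'm'  (+1)
  4. substitute 'i' -> 't'  (+1)
  5. substitute 'n' -> 'a'  (+1)
  6. substitute 'a' -> 'b'  (+1)
  7. substitute 't' -> 'l'  (+1)
  8. keep 'e'
Edit distance = 7
Max length = max(8, 5) = 8
Similarity = 1 - 7/8
= 0.1250


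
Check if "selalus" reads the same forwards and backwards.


Word: "selalus"
Reversed: "sulales"
Forward == Backward? selalus != sulales
Palindrome = No


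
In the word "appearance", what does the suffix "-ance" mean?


Suffix: -ance
As in: appearance -> appear + -ance
Meaning = state of


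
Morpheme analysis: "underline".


Word: "underline"
Morphemes: under- | line
Each morpheme carries meaning
= 2 morphemes


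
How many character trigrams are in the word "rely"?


Word: "rely" (length 4)
Number of 3-grams = length - 3 + 1 = 4 - 3 + 1
= 2


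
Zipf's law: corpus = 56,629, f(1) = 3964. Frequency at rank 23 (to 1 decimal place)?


Zipf's law: f(r) = f(1) / r
f(1) = 3964
f(23) = 3964 / 23
= 172.3 occurrences


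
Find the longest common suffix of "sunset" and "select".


Word 1: "sunset"
Word 2: "select"
Comparing from end:
  Pos -1: 't' == 't'
  Pos -2: 'e' != 'c' (stop)
LCS = "t" (length 1)


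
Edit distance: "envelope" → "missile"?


Word 1: "envelope" (length 8)
Word 2: "missile" (length 7)
One optimal edit sequence (insert/delete/substitute each cost 1):
  1. delete 'e'  (+1)
  2. substitute 'n' -> 'm'  (+1)
  3. substitute 'v' -> 'i'  (+1)
  4. substitute 'e' -> 's'  (+1)
  5. substitute 'l' -> 's'  (+1)
  6. substitute 'o' -> 'i'  (+1)
  7. substitute 'p' -> 'l'  (+1)
  8. keep 'e'
Total edit operations: 7
Edit distance = 7


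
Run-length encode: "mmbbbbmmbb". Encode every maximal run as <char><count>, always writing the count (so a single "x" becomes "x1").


String: "mmbbbbmmbb"
Scanning for consecutive runs:
  'm' x 2
  'b' x 4
  'm' x 2
  'b' x 2
RLE = "m2b4m2b2"


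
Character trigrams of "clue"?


Word: "clue" (length 4)
Number of trigrams = 4 - 3 + 1 = 2
  Position 0: "clu"
  Position 1: "lue"
Trigrams = "clu", "lue"


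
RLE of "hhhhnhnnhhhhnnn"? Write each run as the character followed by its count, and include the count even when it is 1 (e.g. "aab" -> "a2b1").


String: "hhhhnhnnhhhhnnn"
Scanning for consecutive runs:
  'h' x 4
  'n' x 1
  'h' x 1
  'n' x 2
  'h' x 4
  'n' x 3
RLE = "h4n1h1n2h4n3"


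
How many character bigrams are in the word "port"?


Word: "port" (length 4)
Number of 2-grams = length - 2 + 1 = 4 - 2 + 1
= 3


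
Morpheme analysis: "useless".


Word: "useless"
Morphemes: use | -less
Each morpheme carries meaning
= 2 morphemes


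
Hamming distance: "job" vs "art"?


Comparing character by character (same length = 3):
  Pos 0: 'j' vs 'a' !=
  Pos 1: 'o' vs 'r' !=
  Pos 2: 'b' vs 't' !=
Hamming distance = 3


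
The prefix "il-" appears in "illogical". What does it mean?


Prefix: il-
Example: illogical (il- + logical)
Meaning = not


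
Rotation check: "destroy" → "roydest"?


Word: "destroy", Candidate: "roydest"
Method: check if candidate is substring of word+word
"destroydestroy" contains "roydest"? Yes
Is rotation = Yes


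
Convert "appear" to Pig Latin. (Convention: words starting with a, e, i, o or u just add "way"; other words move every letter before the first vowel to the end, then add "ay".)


Word: "appear"
Starts with vowel → add 'way'
Pig Latin = "appearway"


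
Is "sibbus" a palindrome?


Word: "sibbus"
Reversed: "subbis"
Forward == Backward? sibbus != subbis
Palindrome = No


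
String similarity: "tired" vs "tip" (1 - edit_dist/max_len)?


Word 1: "tired" (length 5)
Word 2: "tip" (length 3)
One optimal edit sequence:
  1. keep 't'
  2. keep 'i'
  3. delete 'r'  (+1)
  4. delete 'e'  (+1)
  5. substitute 'd' -> 'p'  (+1)
Edit distance = 3
Max length = max(5, 3) = 5
Similarity = 1 - 3/5
= 0.4000


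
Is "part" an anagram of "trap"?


Word 1: "trap" → sorted: aprt
Word 2: "part" → sorted: aprt
Same letters? aprt == aprt
Anagram = Yes


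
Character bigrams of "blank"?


Word: "blank" (length 5)
Number of bigrams = 5 - 2 + 1 = 4
  Position 0: "bl"
  Position 1: "la"
  Position 2: "an"
  Position 3: "nk"
Bigrams = "bl", "la", "an", "nk"


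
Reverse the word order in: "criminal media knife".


Original: "criminal media knife"
Words (1..n): criminal | media | knife
Reversed (n..1): knife | media | criminal
Result = "knife media criminal"


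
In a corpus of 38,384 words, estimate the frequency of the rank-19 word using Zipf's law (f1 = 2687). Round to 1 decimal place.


Zipf's law: f(r) = f(1) / r
f(1) = 2687
f(19) = 2687 / 19
= 141.4 occurrences


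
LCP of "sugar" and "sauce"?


Word 1: "sugar"
Word 2: "sauce"
Comparing from start:
  Pos 0: 's' == 's'
  Pos 1: 'u' != 'a' (stop)
LCP = "s" (length 1)


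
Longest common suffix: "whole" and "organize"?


Word 1: "whole"
Word 2: "organize"
Comparing from end:
  Pos -1: 'e' == 'e'
  Pos -2: 'l' != 'z' (stop)
LCS = "e" (length 1)


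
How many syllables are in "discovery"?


Word: "discovery"
Syllable breakdown: dis / cov / er / y
Counting: 4 parts
= 4 syllables


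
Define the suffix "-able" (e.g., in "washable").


Suffix: -able
Example: washable = wash + -able
Meaning = capable of


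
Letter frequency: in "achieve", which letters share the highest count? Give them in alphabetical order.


Word: "achieve"
Letter counts:
  'a': 1
  'c': 1
  'e': 2
  'h': 1
  'i': 1
  'v': 1
Maximum count = 2
Most frequent = 'e' (2 times each)


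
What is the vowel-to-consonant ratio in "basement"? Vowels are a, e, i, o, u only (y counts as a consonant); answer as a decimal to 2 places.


Word: "basement"
Vowels (a,e,i,o,u): 3
Consonants: 5
Ratio = 3/5
= 0.60


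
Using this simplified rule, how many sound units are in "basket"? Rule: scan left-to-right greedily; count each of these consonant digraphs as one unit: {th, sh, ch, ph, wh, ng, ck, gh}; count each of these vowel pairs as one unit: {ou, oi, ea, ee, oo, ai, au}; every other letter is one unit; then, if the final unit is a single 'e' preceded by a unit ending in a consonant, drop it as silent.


Word: "basket" (6 letters)
Left-to-right scan:
  (1) 'b' (letter)
  (2) 'a' (letter)
  (3) 's' (letter)
  (4) 'k' (letter)
  (5) 'e' (letter)
  (6) 't' (letter)
Units from scan: 6
Sound units = 6 units


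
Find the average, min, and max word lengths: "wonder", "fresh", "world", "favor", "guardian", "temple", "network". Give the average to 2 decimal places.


Lengths: "wonder"=6, "fresh"=5, "world"=5, "favor"=5, "guardian"=8, "temple"=6, "network"=7
Sum = 42, Count = 7
Average = 42/7 = 6.00
= avg=6.00, min=5, max=8


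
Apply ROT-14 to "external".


Word: "external"
Shift: 14
Each letter → (letter + shift) mod 26:
  'e' (4) + 14 = 18 → 's'
  'x' (23) + 14 = 11 → 'l'
  't' (19) + 14 = 7 → 'h'
  'e' (4) + 14 = 18 → 's'
  'r' (17) + 14 = 5 → 'f'
  'n' (13) + 14 = 1 → 'b'
  'a' (0) + 14 = 14 → 'o'
  'l' (11) + 14 = 25 → 'z'
Result = "slhsfboz"


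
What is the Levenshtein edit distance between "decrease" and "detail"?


Word 1: "decrease" (length 8)
Word 2: "detail" (length 6)
One optimal edit sequence (insert/delete/substitute each cost 1):
  1. keep 'd'
  2. keep 'e'
  3. delete 'c'  (+1)
  4. delete 'r'  (+1)
  5. substitute 'e' -> 't'  (+1)
  6. keep 'a'
  7. substitute 's' -> 'i'  (+1)
  8. substitute 'e' -> 'l'  (+1)
Total edit operations: 5
Edit distance = 5


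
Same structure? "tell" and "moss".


Pattern of "tell": [0, 1, 2, 2]
Pattern of "moss": [0, 1, 2, 2]
Patterns match
Same pattern = Yes


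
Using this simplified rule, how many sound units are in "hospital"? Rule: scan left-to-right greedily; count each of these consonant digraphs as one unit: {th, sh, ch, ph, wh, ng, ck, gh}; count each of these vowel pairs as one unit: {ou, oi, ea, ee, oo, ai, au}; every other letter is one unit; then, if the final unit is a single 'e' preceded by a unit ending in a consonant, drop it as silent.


Word: "hospital" (8 letters)
Left-to-right scan:
  (1) 'h' (letter)
  (2) 'o' (letter)
  (3) 's' (letter)
  (4) 'p' (letter)
  (5) 'i' (letter)
  (6) 't' (letter)
  (7) 'a' (letter)
  (8) 'l' (letter)
Units from scan: 8
Sound units = 8 units


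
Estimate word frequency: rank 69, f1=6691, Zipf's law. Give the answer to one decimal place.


Zipf's law: f(r) = f(1) / r
f(1) = 6691
f(69) = 6691 / 69
= 97.0 occurrences


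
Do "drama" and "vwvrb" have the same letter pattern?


Pattern of "drama": [0, 1, 2, 3, 2]
Pattern of "vwvrb": [0, 1, 0, 2, 3]
Patterns do not match
Same pattern = No


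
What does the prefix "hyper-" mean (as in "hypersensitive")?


Prefix: hyper-
Example: hypersensitive = hyper- + sensitive
Meaning = over / excessive


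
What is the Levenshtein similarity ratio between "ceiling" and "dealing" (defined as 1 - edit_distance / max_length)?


Word 1: "ceiling" (length 7)
Word 2: "dealing" (length 7)
One optimal edit sequence:
  1. substitute 'c' -> 'd'  (+1)
  2. keep 'e'
  3. substitute 'i' -> 'a'  (+1)
  4. keep 'l'
  5. keep 'i'
  6. keep 'n'
  7. keep 'g'
Edit distance = 2
Max length = max(7, 7) = 7
Similarity = 1 - 2/7
= 0.7143


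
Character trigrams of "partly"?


Word: "partly" (length 6)
Number of trigrams = 6 - 3 + 1 = 4
  Position 0: "par"
  Position 1: "art"
  Position 2: "rtl"
  Position 3: "tly"
Trigrams = "par", "art", "rtl", "tly"


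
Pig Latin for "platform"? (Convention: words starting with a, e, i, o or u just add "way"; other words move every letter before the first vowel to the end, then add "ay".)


Word: "platform"
Starts with consonant(s) → move to end, add 'ay'
Consonant cluster: "pl"
Pig Latin = "atformplay"


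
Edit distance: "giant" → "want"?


Word 1: "giant" (length 5)
Word 2: "want" (length 4)
One optimal edit sequence (insert/delete/substitute each cost 1):
  1. delete 'g'  (+1)
  2. substitute 'i' -> 'w'  (+1)
  3. keep 'a'
  4. keep 'n'
  5. keep 't'
Total edit operations: 2
Edit distance = 2


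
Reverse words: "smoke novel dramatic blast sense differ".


Original: "smoke novel dramatic blast sense differ"
Words (1..n): smoke | novel | dramatic | blast | sense | differ
Reversed (n..1): differ | sense | blast | dramatic | novel | smoke
Result = "differ sense blast dramatic novel smoke"


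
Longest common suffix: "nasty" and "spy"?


Word 1: "nasty"
Word 2: "spy"
Comparing from end:
  Pos -1: 'y' == 'y'
  Pos -2: 't' != 'p' (stop)
LCS = "y" (length 1)


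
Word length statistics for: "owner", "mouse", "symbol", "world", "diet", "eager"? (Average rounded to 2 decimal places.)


Lengths: "owner"=5, "mouse"=5, "symbol"=6, "world"=5, "diet"=4, "eager"=5
Sum = 30, Count = 6
Average = 30/6 = 5.00
= avg=5.00, min=4, max=6


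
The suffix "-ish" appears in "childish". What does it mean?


Suffix: -ish
Example: childish (child + -ish)
Meaning = somewhat / having the qualities of


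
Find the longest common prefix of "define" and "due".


Word 1: "define"
Word 2: "due"
Comparing from start:
  Pos 0: 'd' == 'd'
  Pos 1: 'e' != 'u' (stop)
LCP = "d" (length 1)


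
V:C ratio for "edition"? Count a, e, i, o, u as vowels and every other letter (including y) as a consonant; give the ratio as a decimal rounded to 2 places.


Word: "edition"
Vowels (a,e,i,o,u): 4
Consonants: 3
Ratio = 4/3
= 1.33


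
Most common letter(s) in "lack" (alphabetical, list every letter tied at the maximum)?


Word: "lack"
Letter counts:
  'a': 1
  'c': 1
  'k': 1
  'l': 1
Maximum count = 1
Most frequent = 'a', 'c', 'k', 'l' (1 time each)


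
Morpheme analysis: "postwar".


Word: "postwar"
Morphemes: post- + war
Each morpheme carries meaning
= 2 morphemes


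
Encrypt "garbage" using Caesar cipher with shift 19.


Word: "garbage"
Shift: 19
Each letter → (letter + shift) mod 26:
  'g' (6) + 19 = 25 → 'z'
  'a' (0) + 19 = 19 → 't'
  'r' (17) + 19 = 10 → 'k'
  'b' (1) + 19 = 20 → 'u'
  'a' (0) + 19 = 19 → 't'
  'g' (6) + 19 = 25 → 'z'
  'e' (4) + 19 = 23 → 'x'
Result = "ztkutzx"


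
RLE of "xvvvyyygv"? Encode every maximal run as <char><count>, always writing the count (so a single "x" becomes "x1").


String: "xvvvyyygv"
Scanning for consecutive runs:
  'x' x 1
  'v' x 3
  'y' x 3
  'g' x 1
  'v' x 1
RLE = "x1v3y3g1v1"


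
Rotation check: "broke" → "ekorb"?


Word: "broke", Candidate: "ekorb"
Method: check if candidate is substring of word+word
"brokebroke" contains "ekorb"? No
Is rotation = No


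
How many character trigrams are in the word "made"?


Word: "made" (length 4)
Number of 3-grams = length - 3 + 1 = 4 - 3 + 1
= 2


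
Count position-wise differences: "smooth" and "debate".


Comparing character by character (same length = 6):
  Pos 0: 's' vs 'd' !=
  Pos 1: 'm' vs 'e' !=
  Pos 2: 'o' vs 'b' !=
  Pos 3: 'o' vs 'a' !=
  Pos 4: 't' vs 't' =
  Pos 5: 'h' vs 'e' !=
Hamming distance = 5


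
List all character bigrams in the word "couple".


Word: "couple" (length 6)
Number of bigrams = 6 - 2 + 1 = 5
  Position 0: "co"
  Position 1: "ou"
  Position 2: "up"
  Position 3: "pl"
  Position 4: "le"
Bigrams = "co", "ou", "up", "pl", "le"


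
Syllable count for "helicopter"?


Word: "helicopter"
Syllable breakdown: hel-i-cop-ter
Counting: 4 parts
= 4 syllables


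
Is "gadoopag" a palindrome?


Word: "gadoopag"
Reversed: "gapoodag"
Forward == Backward? gadoopag != gapoodag
Palindrome = No


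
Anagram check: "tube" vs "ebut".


Word 1: "tube" → sorted: betu
Word 2: "ebut" → sorted: betu
Same letters? betu == betu
Anagram = Yes


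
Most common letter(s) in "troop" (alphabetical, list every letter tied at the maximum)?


Word: "troop"
Letter counts:
  'o': 2
  'p': 1
  'r': 1
  't': 1
Maximum count = 2
Most frequent = 'o' (2 times each)


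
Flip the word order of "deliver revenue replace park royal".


Original: "deliver revenue replace park royal"
Words (1..n): deliver | revenue | replace | park | royal
Reversed (n..1): royal | park | replace | revenue | deliver
Result = "royal park replace revenue deliver"


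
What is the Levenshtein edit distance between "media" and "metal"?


Word 1: "media" (length 5)
Word 2: "metal" (length 5)
One optimal edit sequence (insert/delete/substitute each cost 1):
  1. keep 'm'
  2. keep 'e'
  3. substitute 'd' -> 't'  (+1)
  4. substitute 'i' -> 'a'  (+1)
  5. substitute 'a' -> 'l'  (+1)
Total edit operations: 3
Edit distance = 3


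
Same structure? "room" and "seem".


Pattern of "room": [0, 1, 1, 2]
Pattern of "seem": [0, 1, 1, 2]
Patterns match
Same pattern = Yes


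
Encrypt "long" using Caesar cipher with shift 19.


Word: "long"
Shift: 19
Each letter → (letter + shift) mod 26:
  'l' (11) + 19 = 4 → 'e'
  'o' (14) + 19 = 7 → 'h'
  'n' (13) + 19 = 6 → 'g'
  'g' (6) + 19 = 25 → 'z'
Result = "ehgz"


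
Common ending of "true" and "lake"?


Word 1: "true"
Word 2: "lake"
Comparing from end:
  Pos -1: 'e' == 'e'
  Pos -2: 'u' != 'k' (stop)
LCS = "e" (length 1)


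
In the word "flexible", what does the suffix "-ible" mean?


Suffix: -ible
As in: flexible -> flex + -ible
Meaning = capable of


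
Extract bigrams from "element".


Word: "element" (length 7)
Number of bigrams = 7 - 2 + 1 = 6
  Position 0: "el"
  Position 1: "le"
  Position 2: "em"
  Position 3: "me"
  Position 4: "en"
  Position 5: "nt"
Bigrams = "el", "le", "em", "me", "en", "nt"


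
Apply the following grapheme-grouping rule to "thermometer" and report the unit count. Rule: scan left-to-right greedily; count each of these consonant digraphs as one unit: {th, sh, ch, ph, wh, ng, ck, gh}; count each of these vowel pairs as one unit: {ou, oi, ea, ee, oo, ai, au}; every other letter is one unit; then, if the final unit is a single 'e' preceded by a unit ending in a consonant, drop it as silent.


Word: "thermometer" (11 letters)
Left-to-right scan:
  1. 'th' (digraph)
  2. 'e' (letter)
  3. 'r' (letter)
  4. 'm' (letter)
  5. 'o' (letter)
  6. 'm' (letter)
  7. 'e' (letter)
  8. 't' (letter)
  9. 'e' (letter)
  10. 'r' (letter)
Units from scan: 10
Sound units = 10 units


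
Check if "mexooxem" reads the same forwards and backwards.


Word: "mexooxem"
Reversed: "mexooxem"
Forward == Backward? mexooxem == mexooxem
Palindrome = Yes


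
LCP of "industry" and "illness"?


Word 1: "industry"
Word 2: "illness"
Comparing from start:
  Pos 0: 'i' == 'i'
  Pos 1: 'n' != 'l' (stop)
LCP = "i" (length 1)


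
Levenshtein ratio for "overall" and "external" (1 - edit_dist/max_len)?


Word 1: "overall" (length 7)
Word 2: "external" (length 8)
One optimal edit sequence:
  1. insert 'e'  (+1)
  2. substitute 'o' -> 'x'  (+1)
  3. substitute 'v' -> 't'  (+1)
  4. keep 'e'
  5. keep 'r'
  6. substitute 'a' -> 'n'  (+1)
  7. substitute 'l' -> 'a'  (+1)
  8. keep 'l'
Edit distance = 5
Max length = max(7, 8) = 8
Similarity = 1 - 5/8
= 0.3750


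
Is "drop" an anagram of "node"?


Word 1: "node" → sorted: deno
Word 2: "drop" → sorted: dopr
Same letters? deno != dopr
Anagram = No


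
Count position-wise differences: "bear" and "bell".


Comparing character by character (same length = 4):
  Pos 0: 'b' vs 'b' =
  Pos 1: 'e' vs 'e' =
  Pos 2: 'a' vs 'l' !=
  Pos 3: 'r' vs 'l' !=
Hamming distance = 2


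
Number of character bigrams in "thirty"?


Word: "thirty" (length 6)
Number of 2-grams = length - 2 + 1 = 6 - 2 + 1
= 5


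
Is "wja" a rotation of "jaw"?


Word: "jaw", Candidate: "wja"
Method: check if candidate is substring of word+word
"jawjaw" contains "wja"? Yes
Is rotation = Yes


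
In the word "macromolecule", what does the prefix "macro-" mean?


Prefix: macro-
Example: macromolecule = macro- + molecule
Meaning = large


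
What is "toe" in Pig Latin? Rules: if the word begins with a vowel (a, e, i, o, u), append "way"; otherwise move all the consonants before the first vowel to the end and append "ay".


Word: "toe"
Starts with consonant(s) → move to end, add 'ay'
Consonant cluster: "t"
Pig Latin = "oetay"


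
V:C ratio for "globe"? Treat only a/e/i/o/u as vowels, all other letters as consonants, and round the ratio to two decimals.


Word: "globe"
Vowels (a,e,i,o,u): 2
Consonants: 3
Ratio = 2/3
= 0.67


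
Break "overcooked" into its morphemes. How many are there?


Word: "overcooked"
Morphemes: over- | cook | -ed
Each morpheme carries meaning
= 3 morphemes


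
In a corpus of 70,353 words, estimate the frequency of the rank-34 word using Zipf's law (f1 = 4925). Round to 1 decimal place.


Zipf's law: f(r) = f(1) / r
f(1) = 4925
f(34) = 4925 / 34
= 144.9 occurrences


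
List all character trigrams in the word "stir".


Word: "stir" (length 4)
Number of trigrams = 4 - 3 + 1 = 2
  Position 0: "sti"
  Position 1: "tir"
Trigrams = "sti", "tir"


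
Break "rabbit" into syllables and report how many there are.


Word: "rabbit"
Syllable breakdown: rab-bit
Counting: 2 parts
= 2 syllables


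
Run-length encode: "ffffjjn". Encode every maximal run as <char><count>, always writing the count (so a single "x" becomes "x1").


String: "ffffjjn"
Scanning for consecutive runs:
  'f' x 4
  'j' x 2
  'n' x 1
RLE = "f4j2n1"


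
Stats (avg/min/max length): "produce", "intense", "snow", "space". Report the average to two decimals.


Lengths: "produce"=7, "intense"=7, "snow"=4, "space"=5
Sum = 23, Count = 4
Average = 23/4 = 5.75
= avg=5.75, min=4, max=7


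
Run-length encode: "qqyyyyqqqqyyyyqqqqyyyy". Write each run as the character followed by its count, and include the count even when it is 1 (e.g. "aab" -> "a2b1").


String: "qqyyyyqqqqyyyyqqqqyyyy"
Scanning for consecutive runs:
  'q' x 2
  'y' x 4
  'q' x 4
  'y' x 4
  'q' x 4
  'y' x 4
RLE = "q2y4q4y4q4y4"


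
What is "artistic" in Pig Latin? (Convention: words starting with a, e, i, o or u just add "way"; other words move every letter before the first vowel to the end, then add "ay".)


Word: "artistic"
Starts with vowel → add 'way'
Pig Latin = "artisticway"


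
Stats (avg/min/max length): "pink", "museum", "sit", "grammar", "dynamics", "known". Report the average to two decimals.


Lengths: "pink"=4, "museum"=6, "sit"=3, "grammar"=7, "dynamics"=8, "known"=5
Sum = 33, Count = 6
Average = 33/6 = 5.50
= avg=5.50, min=3, max=8


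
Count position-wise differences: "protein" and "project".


Comparing character by character (same length = 7):
  Pos 0: 'p' vs 'p' =
  Pos 1: 'r' vs 'r' =
  Pos 2: 'o' vs 'o' =
  Pos 3: 't' vs 'j' !=
  Pos 4: 'e' vs 'e' =
  Pos 5: 'i' vs 'c' !=
  Pos 6: 'n' vs 't' !=
Hamming distance = 3


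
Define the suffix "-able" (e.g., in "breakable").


Suffix: -able
As in: breakable -> break + -able
Meaning = capable of


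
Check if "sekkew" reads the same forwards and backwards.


Word: "sekkew"
Reversed: "wekkes"
Forward == Backward? sekkew != wekkes
Palindrome = No


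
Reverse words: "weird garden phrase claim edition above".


Original: "weird garden phrase claim edition above"
Words (1..n): weird | garden | phrase | claim | edition | above
Reversed (n..1): above | edition | claim | phrase | garden | weird
Result = "above edition claim phrase garden weird"


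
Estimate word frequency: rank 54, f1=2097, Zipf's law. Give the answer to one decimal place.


Zipf's law: f(r) = f(1) / r
f(1) = 2097
f(54) = 2097 / 54
= 38.8 occurrences


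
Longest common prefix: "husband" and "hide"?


Word 1: "husband"
Word 2: "hide"
Comparing from start:
  Pos 0: 'h' == 'h'
  Pos 1: 'u' != 'i' (stop)
LCP = "h" (length 1)


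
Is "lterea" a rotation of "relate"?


Word: "relate", Candidate: "lterea"
Method: check if candidate is substring of word+word
"relaterelate" contains "lterea"? No
Is rotation = No


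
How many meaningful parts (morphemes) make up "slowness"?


Word: "slowness"
Morphemes: slow | -ness
Each morpheme carries meaning
= 2 morphemes


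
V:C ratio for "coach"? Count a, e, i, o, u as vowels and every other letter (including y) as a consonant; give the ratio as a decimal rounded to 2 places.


Word: "coach"
Vowels (a,e,i,o,u): 2
Consonants: 3
Ratio = 2/3
= 0.67


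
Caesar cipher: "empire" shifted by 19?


Word: "empire"
Shift: 19
Each letter → (letter + shift) mod 26:
  'e' (4) + 19 = 23 → 'x'
  'm' (12) + 19 = 5 → 'f'
  'p' (15) + 19 = 8 → 'i'
  'i' (8) + 19 = 1 → 'b'
  'r' (17) + 19 = 10 → 'k'
  'e' (4) + 19 = 23 → 'x'
Result = "xfibkx"


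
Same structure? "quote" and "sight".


Pattern of "quote": [0, 1, 2, 3, 4]
Pattern of "sight": [0, 1, 2, 3, 4]
Patterns match
Same pattern = Yes


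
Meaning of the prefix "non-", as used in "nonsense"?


Prefix: non-
As in: nonsense -> non- + sense
Meaning = not


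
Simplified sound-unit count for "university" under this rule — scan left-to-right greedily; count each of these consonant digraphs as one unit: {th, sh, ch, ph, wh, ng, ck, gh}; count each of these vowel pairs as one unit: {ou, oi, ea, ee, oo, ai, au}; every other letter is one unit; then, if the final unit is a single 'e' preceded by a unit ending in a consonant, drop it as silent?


Word: "university" (10 letters)
Left-to-right scan:
  1. 'u' (letter)
  2. 'n' (letter)
  3. 'i' (letter)
  4. 'v' (letter)
  5. 'e' (letter)
  6. 'r' (letter)
  7. 's' (letter)
  8. 'i' (letter)
  9. 't' (letter)
  10. 'y' (letter)
Units from scan: 10
Sound units = 10 units


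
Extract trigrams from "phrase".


Word: "phrase" (length 6)
Number of trigrams = 6 - 3 + 1 = 4
  Position 0: "phr"
  Position 1: "hra"
  Position 2: "ras"
  Position 3: "ase"
Trigrams = "phr", "hra", "ras", "ase"


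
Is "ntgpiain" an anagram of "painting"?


Word 1: "painting" → sorted: agiinnpt
Word 2: "ntgpiain" → sorted: agiinnpt
Same letters? agiinnpt == agiinnpt
Anagram = Yes


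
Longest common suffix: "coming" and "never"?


Word 1: "coming"
Word 2: "never"
Comparing from end:
  Pos -1: 'g' != 'r' (stop)
LCS = "" (length 0)


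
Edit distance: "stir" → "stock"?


Word 1: "stir" (length 4)
Word 2: "stock" (length 5)
One optimal edit sequence (insert/delete/substitute each cost 1):
  1. keep 's'
  2. keep 't'
  3. insert 'o'  (+1)
  4. substitute 'i' -> 'c'  (+1)
  5. substitute 'r' -> 'k'  (+1)
Total edit operations: 3
Edit distance = 3


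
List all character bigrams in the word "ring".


Word: "ring" (length 4)
Number of bigrams = 4 - 2 + 1 = 3
  Position 0: "ri"
  Position 1: "in"
  Position 2: "ng"
Bigrams = "ri", "in", "ng"


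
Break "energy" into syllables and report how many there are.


Word: "energy"
Syllable breakdown: en-er-gy
Counting: 3 parts
= 3 syllables


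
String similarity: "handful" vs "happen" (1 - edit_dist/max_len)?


Word 1: "handful" (length 7)
Word 2: "happen" (length 6)
One optimal edit sequence:
  1. keep 'h'
  2. keep 'a'
  3. delete 'n'  (+1)
  4. substitute 'd' -> 'p'  (+1)
  5. substitute 'f' -> 'p'  (+1)
  6. substitute 'u' -> 'e'  (+1)
  7. substitute 'l' -> 'n'  (+1)
Edit distance = 5
Max length = max(7, 6) = 7
Similarity = 1 - 5/7
= 0.2857


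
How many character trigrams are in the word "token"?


Word: "token" (length 5)
Number of 3-grams = length - 3 + 1 = 5 - 3 + 1
= 3


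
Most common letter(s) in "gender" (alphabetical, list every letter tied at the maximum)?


Word: "gender"
Letter counts:
  'd': 1
  'e': 2
  'g': 1
  'n': 1
  'r': 1
Maximum count = 2
Most frequent = 'e' (2 times each)


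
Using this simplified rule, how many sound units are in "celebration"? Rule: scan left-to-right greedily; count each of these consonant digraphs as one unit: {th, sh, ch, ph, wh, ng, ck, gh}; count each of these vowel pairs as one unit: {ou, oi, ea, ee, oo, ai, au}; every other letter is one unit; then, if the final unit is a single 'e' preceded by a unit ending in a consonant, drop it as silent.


Word: "celebration" (11 letters)
Left-to-right scan:
  [1] 'c' (letter)
  [2] 'e' (letter)
  [3] 'l' (letter)
  [4] 'e' (letter)
  [5] 'b' (letter)
  [6] 'r' (letter)
  [7] 'a' (letter)
  [8] 't' (letter)
  [9] 'i' (letter)
  [10] 'o' (letter)
  [11] 'n' (letter)
Units from scan: 11
Sound units = 11 units


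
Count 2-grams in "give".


Word: "give" (length 4)
Number of 2-grams = length - 2 + 1 = 4 - 2 + 1
= 3


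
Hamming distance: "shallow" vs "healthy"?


Comparing character by character (same length = 7):
  Pos 0: 's' vs 'h' !=
  Pos 1: 'h' vs 'e' !=
  Pos 2: 'a' vs 'a' =
  Pos 3: 'l' vs 'l' =
  Pos 4: 'l' vs 't' !=
  Pos 5: 'o' vs 'h' !=
  Pos 6: 'w' vs 'y' !=
Hamming distance = 5


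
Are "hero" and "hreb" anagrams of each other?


Word 1: "hero" → sorted: ehor
Word 2: "hreb" → sorted: behr
Same letters? ehor != behr
Anagram = No


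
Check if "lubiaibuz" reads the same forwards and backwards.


Word: "lubiaibuz"
Reversed: "zubiaibul"
Forward == Backward? lubiaibuz != zubiaibul
Palindrome = No


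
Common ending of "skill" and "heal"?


Word 1: "skill"
Word 2: "heal"
Comparing from end:
  Pos -1: 'l' == 'l'
  Pos -2: 'l' != 'a' (stop)
LCS = "l" (length 1)


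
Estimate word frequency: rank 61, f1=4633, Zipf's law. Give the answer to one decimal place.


Zipf's law: f(r) = f(1) / r
f(1) = 4633
f(61) = 4633 / 61
= 76.0 occurrences


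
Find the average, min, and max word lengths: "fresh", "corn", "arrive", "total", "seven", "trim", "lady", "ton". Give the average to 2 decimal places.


Lengths: "fresh"=5, "corn"=4, "arrive"=6, "total"=5, "seven"=5, "trim"=4, "lady"=4, "ton"=3
Sum = 36, Count = 8
Average = 36/8 = 4.50
= avg=4.50, min=3, max=6


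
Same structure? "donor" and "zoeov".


Pattern of "donor": [0, 1, 2, 1, 3]
Pattern of "zoeov": [0, 1, 2, 1, 3]
Patterns match
Same pattern = Yes


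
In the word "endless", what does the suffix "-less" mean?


Suffix: -less
Example: endless (end + -less)
Meaning = without


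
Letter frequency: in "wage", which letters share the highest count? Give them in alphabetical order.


Word: "wage"
Letter counts:
  'a': 1
  'e': 1
  'g': 1
  'w': 1
Maximum count = 1
Most frequent = 'a', 'e', 'g', 'w' (1 time each)
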